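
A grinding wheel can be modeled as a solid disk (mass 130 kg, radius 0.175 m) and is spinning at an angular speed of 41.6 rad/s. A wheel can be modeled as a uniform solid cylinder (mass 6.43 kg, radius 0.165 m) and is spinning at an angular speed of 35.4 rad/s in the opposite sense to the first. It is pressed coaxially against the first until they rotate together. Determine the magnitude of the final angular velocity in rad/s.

|ω_f| ≈ 38.4 rad/s

The coupling torques are internal; angular momentum about the shared axis is conserved.
Moments of inertia: I_A = ½(130)(0.175)² = 1.991 kg·m²; I_B = ½(6.43)(0.165)² = 0.08753 kg·m².
Taking A's sense as positive: L = (1.991)(41.6) − (0.08753)(35.4) = 79.71 kg·m²·rad/s.
Combined I = 1.991 + 0.08753 = 2.078 kg·m².
ω_f = L / I = 79.71 / 2.078 = 38.36 rad/s.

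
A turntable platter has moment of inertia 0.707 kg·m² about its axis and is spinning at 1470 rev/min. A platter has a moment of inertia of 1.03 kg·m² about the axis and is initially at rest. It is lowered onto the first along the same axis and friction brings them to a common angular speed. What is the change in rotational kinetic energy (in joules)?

ΔKE ≈ -4970 J

No external torque acts about the common axis, so total angular momentum is conserved.
Taking A's sense as positive: L = (0.7070)(1470) = 1039 kg·m²·rpm.
Combined I = 0.7070 + 1.030 = 1.737 kg·m².
ω_f = L / I = 1039 / 1.737 = 598.3 rpm.
KE_i = ½ΣIω² = 8377 J; KE_f = ½(1.737)(62.66)² = 3410 J.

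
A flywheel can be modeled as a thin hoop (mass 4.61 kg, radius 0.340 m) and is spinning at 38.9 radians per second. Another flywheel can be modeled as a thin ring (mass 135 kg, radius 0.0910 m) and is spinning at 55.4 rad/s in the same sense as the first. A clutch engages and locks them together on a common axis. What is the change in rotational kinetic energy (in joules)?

The coupling torques are internal; angular momentum about the shared axis is conserved.
Moments of inertia: I_A = (4.61)(0.340)² = 0.5329 kg·m²; I_B = (135)(0.0910)² = 1.118 kg·m².
Taking A's sense as positive: L = (0.5329)(38.9) + (1.118)(55.4) = 82.66 kg·m²·rad/s.
Combined I = 0.5329 + 1.118 = 1.651 kg·m².
ω_f = L / I = 82.66 / 1.651 = 50.07 rad/s.
KE_i = ½ΣIω² = 2119 J; KE_f = ½(1.651)(50.07)² = 2070 J.

ΔKE ≈ -49.1 J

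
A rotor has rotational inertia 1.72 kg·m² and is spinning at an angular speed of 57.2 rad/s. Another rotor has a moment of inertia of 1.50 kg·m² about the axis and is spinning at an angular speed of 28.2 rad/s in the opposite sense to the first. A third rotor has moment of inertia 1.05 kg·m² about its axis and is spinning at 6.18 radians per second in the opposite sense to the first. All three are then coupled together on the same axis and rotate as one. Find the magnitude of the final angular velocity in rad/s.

|ω_f| ≈ 11.6 rad/s

No external torque acts about the common axis, so total angular momentum is conserved.
Taking A's sense as positive: L = (1.720)(57.2) − (1.500)(28.2) − (1.050)(6.18) = 49.60 kg·m²·rad/s.
Combined I = 1.720 + 1.500 + 1.050 = 4.270 kg·m².
ω_f = L / I = 49.60 / 4.270 = 11.61 rad/s.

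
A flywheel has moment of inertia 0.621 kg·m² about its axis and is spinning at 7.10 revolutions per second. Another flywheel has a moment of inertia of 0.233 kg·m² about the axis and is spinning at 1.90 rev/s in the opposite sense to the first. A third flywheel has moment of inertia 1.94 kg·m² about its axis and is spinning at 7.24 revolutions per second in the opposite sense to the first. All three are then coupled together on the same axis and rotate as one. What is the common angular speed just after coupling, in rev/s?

|ω_f| ≈ 3.61 rev/s

The coupling torques are internal; angular momentum about the shared axis is conserved.
Taking A's sense as positive: L = (0.6210)(7.10) − (0.2330)(1.90) − (1.940)(7.24) = -10.08 kg·m²·rev/s.
Combined I = 0.6210 + 0.2330 + 1.940 = 2.794 kg·m².
ω_f = L / I = -10.08 / 2.794 = -3.607 rev/s.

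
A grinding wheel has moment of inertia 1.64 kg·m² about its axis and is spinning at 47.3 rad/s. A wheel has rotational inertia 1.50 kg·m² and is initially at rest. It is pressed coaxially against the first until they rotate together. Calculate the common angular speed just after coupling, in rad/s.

No external torque acts about the common axis, so total angular momentum is conserved.
Taking A's sense as positive: L = (1.640)(47.3) = 77.57 kg·m²·rad/s.
Combined I = 1.640 + 1.500 = 3.140 kg·m².
ω_f = L / I = 77.57 / 3.140 = 24.70 rad/s.

|ω_f| ≈ 24.7 rad/s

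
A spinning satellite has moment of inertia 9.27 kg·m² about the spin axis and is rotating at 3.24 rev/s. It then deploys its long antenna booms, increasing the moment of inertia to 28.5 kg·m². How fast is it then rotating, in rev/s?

Angular momentum about the spin axis is conserved since the torque about it is zero.
ω₂ = I₁ω₁ / I₂ = (9.270)(3.24 rev/s) / (28.50) = 1.054 rev/s.

ω₂ ≈ 1.05 rev/s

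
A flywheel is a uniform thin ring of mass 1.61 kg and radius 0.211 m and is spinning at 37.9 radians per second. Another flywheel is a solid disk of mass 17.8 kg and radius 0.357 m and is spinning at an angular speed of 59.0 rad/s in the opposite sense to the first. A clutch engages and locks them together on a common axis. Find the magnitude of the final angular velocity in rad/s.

No external torque acts about the common axis, so total angular momentum is conserved.
Moments of inertia: I_A = (1.61)(0.211)² = 0.07168 kg·m²; I_B = ½(17.8)(0.357)² = 1.134 kg·m².
Taking A's sense as positive: L = (0.07168)(37.9) − (1.134)(59.0) = -64.21 kg·m²·rad/s.
Combined I = 0.07168 + 1.134 = 1.206 kg·m².
ω_f = L / I = -64.21 / 1.206 = -53.24 rad/s.

|ω_f| ≈ 53.2 rad/s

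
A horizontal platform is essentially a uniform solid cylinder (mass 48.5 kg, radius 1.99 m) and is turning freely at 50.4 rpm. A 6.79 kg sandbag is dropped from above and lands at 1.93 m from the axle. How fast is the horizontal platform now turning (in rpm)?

ω_f ≈ 39.9 rpm

No external torque acts about the axle; L_before = L_after.
I_p = ½(48.5)(1.99)² = 96.03 kg·m².
Added inertia Σmr² = (6.79)(1.93)² = 25.29 kg·m²; I_f = 96.03 + 25.29 = 121.3 kg·m².
ω_f = I_p ω_i / I_f = (96.03)(50.4) / 121.3 = 39.89 rpm.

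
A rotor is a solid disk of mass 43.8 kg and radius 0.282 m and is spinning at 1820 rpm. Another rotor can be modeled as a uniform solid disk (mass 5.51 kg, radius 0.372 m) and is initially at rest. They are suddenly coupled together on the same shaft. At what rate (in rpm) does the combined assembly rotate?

The coupling torques are internal; angular momentum about the shared axis is conserved.
Moments of inertia: I_A = ½(43.8)(0.282)² = 1.742 kg·m²; I_B = ½(5.51)(0.372)² = 0.3812 kg·m².
Taking A's sense as positive: L = (1.742)(1820) = 3170 kg·m²·rpm.
Combined I = 1.742 + 0.3812 = 2.123 kg·m².
ω_f = L / I = 3170 / 2.123 = 1493 rpm.

|ω_f| ≈ 1490 rpm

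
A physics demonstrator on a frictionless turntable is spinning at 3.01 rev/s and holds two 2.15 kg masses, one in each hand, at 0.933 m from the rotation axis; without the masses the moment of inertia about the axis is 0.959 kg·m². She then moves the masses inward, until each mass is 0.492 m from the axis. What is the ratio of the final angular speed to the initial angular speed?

Angular momentum about the spin axis is conserved since the torque about it is zero.
I₁ = 0.959 + 2(2.15)(0.933)² = 4.702 kg·m²; I₂ = 0.959 + 2(2.15)(0.492)² = 2.000 kg·m².
ω₂/ω₁ = I₁/I₂ = 4.702 / 2.000 = 2.351.

ω₂/ω₁ ≈ 2.35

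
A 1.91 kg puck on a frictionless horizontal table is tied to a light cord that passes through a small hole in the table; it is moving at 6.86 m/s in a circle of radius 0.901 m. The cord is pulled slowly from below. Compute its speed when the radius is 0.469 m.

The only horizontal force on the mass is along the cord (radial), so it exerts no torque about the hole and angular momentum m v r is conserved.
v₂ = v₁ r₁ / r₂ = (6.86)(0.901) / (0.469) = 13.18 m/s.

v₂ ≈ 13.2 m/s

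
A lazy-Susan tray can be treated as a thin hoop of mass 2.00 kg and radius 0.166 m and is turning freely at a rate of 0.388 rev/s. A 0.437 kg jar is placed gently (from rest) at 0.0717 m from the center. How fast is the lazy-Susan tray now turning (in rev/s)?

ω_f ≈ 0.373 rev/s

No external torque acts about the center; L_before = L_after.
I_p = (2.00)(0.166)² = 0.05511 kg·m².
Added inertia Σmr² = (0.437)(0.0717)² = 0.002247 kg·m²; I_f = 0.05511 + 0.002247 = 0.05736 kg·m².
ω_f = I_p ω_i / I_f = (0.05511)(0.388) / 0.05736 = 0.3728 rev/s.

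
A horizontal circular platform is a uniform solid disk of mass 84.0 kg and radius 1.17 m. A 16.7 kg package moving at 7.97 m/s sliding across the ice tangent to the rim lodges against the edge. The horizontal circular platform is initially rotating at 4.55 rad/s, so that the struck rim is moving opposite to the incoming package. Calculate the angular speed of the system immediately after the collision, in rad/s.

About the central axle the impulsive forces during the collision are internal, so angular momentum about that axis is conserved.
I_p = ½(84.0)(1.17)² = 57.49 kg·m². Taking the sense of the package's angular momentum as positive, L_{package} = m v R = (16.7)(7.97)(1.17) = 155.7 kg·m²/s.
L_i = −I_p ω_p + m v R = −(57.49)(4.55) + 155.7 = -105.9 kg·m²/s.
After sticking, I_f = I_p + m R² = 57.49 + (16.7)(1.17)² = 80.35 kg·m².
ω_f = L_i / I_f = -105.9 / 80.35 = -1.318 rad/s.

|ω_f| ≈ 1.32 rad/s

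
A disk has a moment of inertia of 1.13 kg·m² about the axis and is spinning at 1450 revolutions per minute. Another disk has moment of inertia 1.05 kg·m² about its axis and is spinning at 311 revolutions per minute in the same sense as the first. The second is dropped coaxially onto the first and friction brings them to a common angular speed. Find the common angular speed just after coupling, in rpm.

The coupling torques are internal; angular momentum about the shared axis is conserved.
Taking A's sense as positive: L = (1.130)(1450) + (1.050)(311) = 1965 kg·m²·rpm.
Combined I = 1.130 + 1.050 = 2.180 kg·m².
ω_f = L / I = 1965 / 2.180 = 901.4 rpm.

|ω_f| ≈ 901 rpm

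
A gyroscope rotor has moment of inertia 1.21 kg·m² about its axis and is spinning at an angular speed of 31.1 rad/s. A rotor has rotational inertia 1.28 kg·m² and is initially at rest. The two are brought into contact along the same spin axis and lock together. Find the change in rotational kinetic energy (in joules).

ΔKE ≈ -301 J

No external torque acts about the common axis, so total angular momentum is conserved.
Taking A's sense as positive: L = (1.210)(31.1) = 37.63 kg·m²·rad/s.
Combined I = 1.210 + 1.280 = 2.490 kg·m².
ω_f = L / I = 37.63 / 2.490 = 15.11 rad/s.
KE_i = ½ΣIω² = 585.2 J; KE_f = ½(2.490)(15.11)² = 284.4 J.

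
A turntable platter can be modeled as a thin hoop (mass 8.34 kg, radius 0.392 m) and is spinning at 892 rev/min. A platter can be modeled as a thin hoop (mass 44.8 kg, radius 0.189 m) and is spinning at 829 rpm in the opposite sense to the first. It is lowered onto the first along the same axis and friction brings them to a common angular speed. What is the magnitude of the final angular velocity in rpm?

|ω_f| ≈ 63.7 rpm

No external torque acts about the common axis, so total angular momentum is conserved.
Moments of inertia: I_A = (8.34)(0.392)² = 1.282 kg·m²; I_B = (44.8)(0.189)² = 1.600 kg·m².
Taking A's sense as positive: L = (1.282)(892) − (1.600)(829) = -183.5 kg·m²·rpm.
Combined I = 1.282 + 1.600 = 2.882 kg·m².
ω_f = L / I = -183.5 / 2.882 = -63.67 rpm.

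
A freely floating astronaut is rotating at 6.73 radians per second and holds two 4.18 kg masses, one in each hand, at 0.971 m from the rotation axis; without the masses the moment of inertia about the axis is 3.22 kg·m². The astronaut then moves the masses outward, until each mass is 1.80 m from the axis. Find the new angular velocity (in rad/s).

With no external torque about the axis, L is conserved: I₁ω₁ = I₂ω₂.
I₁ = 3.22 + 2(4.18)(0.971)² = 11.10 kg·m²; I₂ = 3.22 + 2(4.18)(1.80)² = 30.31 kg·m².
ω₂ = I₁ω₁ / I₂ = (11.10)(6.73 rad/s) / (30.31) = 2.465 rad/s.

ω₂ ≈ 2.47 rad/s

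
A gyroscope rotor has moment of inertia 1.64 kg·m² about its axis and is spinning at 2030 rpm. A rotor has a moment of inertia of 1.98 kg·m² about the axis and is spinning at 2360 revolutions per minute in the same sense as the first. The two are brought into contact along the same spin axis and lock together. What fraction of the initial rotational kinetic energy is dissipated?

fraction ≈ 0.00549

The coupling torques are internal; angular momentum about the shared axis is conserved.
Taking A's sense as positive: L = (1.640)(2030) + (1.980)(2360) = 8002 kg·m²·rpm.
Combined I = 1.640 + 1.980 = 3.620 kg·m².
ω_f = L / I = 8002 / 3.620 = 2210 rpm.
KE_i = ½ΣIω² = 97520 J; KE_f = ½(3.620)(231.5)² = 96990 J.
Fraction dissipated = (KE_i − KE_f)/KE_i = 0.005492.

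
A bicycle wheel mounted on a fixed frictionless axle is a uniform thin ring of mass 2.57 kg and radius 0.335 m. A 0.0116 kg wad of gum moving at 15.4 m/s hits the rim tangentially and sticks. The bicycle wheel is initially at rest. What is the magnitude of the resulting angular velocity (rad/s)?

|ω_f| ≈ 0.207 rad/s

The axle reaction passes through the axle and exerts no torque about it; angular momentum about the axle is conserved through the impact.
I_p = (2.57)(0.335)² = 0.2884 kg·m². Taking the sense of the wad of gum's angular momentum as positive, L_{wad} = m v R = (0.0116)(15.4)(0.335) = 0.05984 kg·m²/s.
L_i = 0 + 0.05984 = 0.05984 kg·m²/s.
After sticking, I_f = I_p + m R² = 0.2884 + (0.0116)(0.335)² = 0.2897 kg·m².
ω_f = L_i / I_f = 0.05984 / 0.2897 = 0.2066 rad/s.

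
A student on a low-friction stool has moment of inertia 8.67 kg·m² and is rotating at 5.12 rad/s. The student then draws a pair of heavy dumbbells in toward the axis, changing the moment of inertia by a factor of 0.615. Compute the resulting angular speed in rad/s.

With no external torque about the axis, L is conserved: I₁ω₁ = I₂ω₂.
I₂ = 0.615 × 8.67 = 5.332 kg·m².
ω₂ = I₁ω₁ / I₂ = (8.670)(5.12 rad/s) / (5.332) = 8.325 rad/s.

ω₂ ≈ 8.33 rad/s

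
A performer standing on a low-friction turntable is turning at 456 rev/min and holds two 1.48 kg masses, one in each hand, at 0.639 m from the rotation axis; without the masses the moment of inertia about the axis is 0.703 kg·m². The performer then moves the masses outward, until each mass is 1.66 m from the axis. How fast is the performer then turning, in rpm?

No external torque acts about the spin axis, so angular momentum is conserved.
I₁ = 0.703 + 2(1.48)(0.639)² = 1.912 kg·m²; I₂ = 0.703 + 2(1.48)(1.66)² = 8.860 kg·m².
ω₂ = I₁ω₁ / I₂ = (1.912)(456 rpm) / (8.860) = 98.39 rpm.

ω₂ ≈ 98.4 rpm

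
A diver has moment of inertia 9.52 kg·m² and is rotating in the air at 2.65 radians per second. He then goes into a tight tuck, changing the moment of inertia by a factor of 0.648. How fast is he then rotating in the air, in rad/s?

ω₂ ≈ 4.09 rad/s

With no external torque about the axis, L is conserved: I₁ω₁ = I₂ω₂.
I₂ = 0.648 × 9.52 = 6.169 kg·m².
ω₂ = I₁ω₁ / I₂ = (9.520)(2.65 rad/s) / (6.169) = 4.090 rad/s.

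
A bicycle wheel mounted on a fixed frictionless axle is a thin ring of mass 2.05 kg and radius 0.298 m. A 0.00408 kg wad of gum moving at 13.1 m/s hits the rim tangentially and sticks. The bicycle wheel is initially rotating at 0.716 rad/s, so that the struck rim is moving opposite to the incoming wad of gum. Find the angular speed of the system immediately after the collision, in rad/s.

The axle reaction passes through the axle and exerts no torque about it; angular momentum about the axle is conserved through the impact.
I_p = (2.05)(0.298)² = 0.1820 kg·m². Taking the sense of the wad of gum's angular momentum as positive, L_{wad} = m v R = (0.00408)(13.1)(0.298) = 0.01593 kg·m²/s.
L_i = −I_p ω_p + m v R = −(0.1820)(0.716) + 0.01593 = -0.1144 kg·m²/s.
After sticking, I_f = I_p + m R² = 0.1820 + (0.00408)(0.298)² = 0.1824 kg·m².
ω_f = L_i / I_f = -0.1144 / 0.1824 = -0.6273 rad/s.

|ω_f| ≈ 0.627 rad/s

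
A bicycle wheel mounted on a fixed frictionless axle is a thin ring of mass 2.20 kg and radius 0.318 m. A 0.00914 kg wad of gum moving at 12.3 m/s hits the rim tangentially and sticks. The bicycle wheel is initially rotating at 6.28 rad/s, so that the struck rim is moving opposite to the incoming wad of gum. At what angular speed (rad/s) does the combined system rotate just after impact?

|ω_f| ≈ 6.09 rad/s

About the axle the impulsive forces during the collision are internal, so angular momentum about that axis is conserved.
I_p = (2.20)(0.318)² = 0.2225 kg·m². Taking the sense of the wad of gum's angular momentum as positive, L_{wad} = m v R = (0.00914)(12.3)(0.318) = 0.03575 kg·m²/s.
L_i = −I_p ω_p + m v R = −(0.2225)(6.28) + 0.03575 = -1.361 kg·m²/s.
After sticking, I_f = I_p + m R² = 0.2225 + (0.00914)(0.318)² = 0.2234 kg·m².
ω_f = L_i / I_f = -1.361 / 0.2234 = -6.094 rad/s.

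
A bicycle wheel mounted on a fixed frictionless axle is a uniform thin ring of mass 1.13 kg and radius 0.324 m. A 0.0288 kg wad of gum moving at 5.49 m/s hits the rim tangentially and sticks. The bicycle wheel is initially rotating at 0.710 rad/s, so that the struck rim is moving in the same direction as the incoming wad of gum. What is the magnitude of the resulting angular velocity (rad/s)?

The axle reaction passes through the axle and exerts no torque about it; angular momentum about the axle is conserved through the impact.
I_p = (1.13)(0.324)² = 0.1186 kg·m². Taking the sense of the wad of gum's angular momentum as positive, L_{wad} = m v R = (0.0288)(5.49)(0.324) = 0.05123 kg·m²/s.
L_i = +I_p ω_p + m v R = +(0.1186)(0.710) + 0.05123 = 0.1355 kg·m²/s.
After sticking, I_f = I_p + m R² = 0.1186 + (0.0288)(0.324)² = 0.1216 kg·m².
ω_f = L_i / I_f = 0.1355 / 0.1216 = 1.113 rad/s.

|ω_f| ≈ 1.11 rad/s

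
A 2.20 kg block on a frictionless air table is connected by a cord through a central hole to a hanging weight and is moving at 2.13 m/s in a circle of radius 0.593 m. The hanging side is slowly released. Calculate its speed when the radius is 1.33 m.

The only horizontal force on the mass is along the cord (radial), so it exerts no torque about the hole and angular momentum m v r is conserved.
v₂ = v₁ r₁ / r₂ = (2.13)(0.593) / (1.33) = 0.9497 m/s.

v₂ ≈ 0.950 m/s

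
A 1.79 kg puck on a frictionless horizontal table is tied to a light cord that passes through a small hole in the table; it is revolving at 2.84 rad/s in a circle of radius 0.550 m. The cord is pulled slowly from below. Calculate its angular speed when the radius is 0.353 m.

ω₂ ≈ 6.89 rad/s

The constraining force is radial, so m r² ω about the center is conserved.
ω₂ = ω₁ (r₁/r₂)² = (2.84)(0.550/0.353)² = 6.894 rad/s.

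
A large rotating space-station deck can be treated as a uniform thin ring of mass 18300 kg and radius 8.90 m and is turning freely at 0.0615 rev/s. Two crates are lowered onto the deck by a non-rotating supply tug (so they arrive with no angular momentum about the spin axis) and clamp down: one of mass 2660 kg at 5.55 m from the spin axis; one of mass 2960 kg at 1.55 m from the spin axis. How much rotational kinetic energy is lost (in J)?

No external torque acts about the spin axis; L_before = L_after.
I_p = (18300)(8.90)² = 1.450e+06 kg·m².
Added inertia Σmr² = (2660)(5.55)² + (2960)(1.55)² = 89050 kg·m²; I_f = 1.450e+06 + 89050 = 1.539e+06 kg·m².
ω_f = I_p ω_i / I_f = (1.450e+06)(0.0615) / 1.539e+06 = 0.05794 rev/s.
KE_i = ½(1.450e+06)(0.3864 rad/s)² = 1.082e+05 J; KE_f = ½(1.539e+06)(0.3641)² = 1.020e+05 J.

energy lost ≈ 6260 J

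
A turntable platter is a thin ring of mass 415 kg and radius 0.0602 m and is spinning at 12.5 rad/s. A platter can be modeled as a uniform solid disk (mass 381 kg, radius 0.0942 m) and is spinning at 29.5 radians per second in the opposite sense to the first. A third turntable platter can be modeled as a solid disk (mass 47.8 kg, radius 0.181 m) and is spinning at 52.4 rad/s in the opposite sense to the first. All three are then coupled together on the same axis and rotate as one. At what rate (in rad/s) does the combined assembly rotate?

|ω_f| ≈ 18.1 rad/s

No external torque acts about the common axis, so total angular momentum is conserved.
Moments of inertia: I_A = (415)(0.0602)² = 1.504 kg·m²; I_B = ½(381)(0.0942)² = 1.690 kg·m²; I_C = ½(47.8)(0.181)² = 0.7830 kg·m².
Taking A's sense as positive: L = (1.504)(12.5) − (1.690)(29.5) − (0.7830)(52.4) = -72.10 kg·m²·rad/s.
Combined I = 1.504 + 1.690 + 0.7830 = 3.977 kg·m².
ω_f = L / I = -72.10 / 3.977 = -18.13 rad/s.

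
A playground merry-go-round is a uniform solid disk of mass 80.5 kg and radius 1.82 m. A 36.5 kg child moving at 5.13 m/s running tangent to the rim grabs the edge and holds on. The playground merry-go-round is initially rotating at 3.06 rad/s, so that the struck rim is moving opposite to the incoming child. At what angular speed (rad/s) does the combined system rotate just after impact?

The axle reaction passes through the axle and exerts no torque about it; angular momentum about the axle is conserved through the impact.
I_p = ½(80.5)(1.82)² = 133.3 kg·m². Taking the sense of the child's angular momentum as positive, L_{child} = m v R = (36.5)(5.13)(1.82) = 340.8 kg·m²/s.
L_i = −I_p ω_p + m v R = −(133.3)(3.06) + 340.8 = -67.19 kg·m²/s.
After sticking, I_f = I_p + m R² = 133.3 + (36.5)(1.82)² = 254.2 kg·m².
ω_f = L_i / I_f = -67.19 / 254.2 = -0.2643 rad/s.

|ω_f| ≈ 0.264 rad/s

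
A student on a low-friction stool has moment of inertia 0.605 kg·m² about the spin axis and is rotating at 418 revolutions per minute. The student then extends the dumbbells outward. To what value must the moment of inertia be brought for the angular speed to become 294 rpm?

Angular momentum about the spin axis is conserved since the torque about it is zero.
I₂ = I₁ω₁ / ω₂ = (0.605)(418) / (294) = 0.8602 kg·m².

I₂ ≈ 0.860 kg·m²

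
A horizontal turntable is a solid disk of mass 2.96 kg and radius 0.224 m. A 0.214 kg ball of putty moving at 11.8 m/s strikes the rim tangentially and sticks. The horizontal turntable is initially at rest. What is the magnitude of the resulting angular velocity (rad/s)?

|ω_f| ≈ 6.65 rad/s

About the axle the impulsive forces during the collision are internal, so angular momentum about that axis is conserved.
I_p = ½(2.96)(0.224)² = 0.07426 kg·m². Taking the sense of the ball of putty's angular momentum as positive, L_{ball} = m v R = (0.214)(11.8)(0.224) = 0.5656 kg·m²/s.
L_i = 0 + 0.5656 = 0.5656 kg·m²/s.
After sticking, I_f = I_p + m R² = 0.07426 + (0.214)(0.224)² = 0.08500 kg·m².
ω_f = L_i / I_f = 0.5656 / 0.08500 = 6.655 rad/s.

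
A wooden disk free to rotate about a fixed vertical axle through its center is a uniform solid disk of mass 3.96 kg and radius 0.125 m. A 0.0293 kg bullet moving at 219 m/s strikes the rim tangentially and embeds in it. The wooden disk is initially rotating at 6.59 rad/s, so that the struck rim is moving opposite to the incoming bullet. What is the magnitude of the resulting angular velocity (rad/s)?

|ω_f| ≈ 19.1 rad/s

About the axle the impulsive forces during the collision are internal, so angular momentum about that axis is conserved.
I_p = ½(3.96)(0.125)² = 0.03094 kg·m². Taking the sense of the bullet's angular momentum as positive, L_{bullet} = m v R = (0.0293)(219)(0.125) = 0.8021 kg·m²/s.
L_i = −I_p ω_p + m v R = −(0.03094)(6.59) + 0.8021 = 0.5982 kg·m²/s.
After sticking, I_f = I_p + m R² = 0.03094 + (0.0293)(0.125)² = 0.03140 kg·m².
ω_f = L_i / I_f = 0.5982 / 0.03140 = 19.05 rad/s.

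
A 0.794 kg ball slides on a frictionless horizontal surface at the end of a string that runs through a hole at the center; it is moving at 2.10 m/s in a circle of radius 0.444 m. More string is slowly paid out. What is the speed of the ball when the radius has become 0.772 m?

Central (radial) force ⇒ zero torque about the center ⇒ m v r is constant.
v₂ = v₁ r₁ / r₂ = (2.10)(0.444) / (0.772) = 1.208 m/s.

v₂ ≈ 1.21 m/s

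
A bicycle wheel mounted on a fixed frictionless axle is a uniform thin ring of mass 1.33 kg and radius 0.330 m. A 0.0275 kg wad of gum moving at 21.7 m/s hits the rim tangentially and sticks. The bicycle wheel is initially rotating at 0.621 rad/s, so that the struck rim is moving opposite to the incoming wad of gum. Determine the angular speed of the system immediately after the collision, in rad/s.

The axle reaction passes through the axle and exerts no torque about it; angular momentum about the axle is conserved through the impact.
I_p = (1.33)(0.330)² = 0.1448 kg·m². Taking the sense of the wad of gum's angular momentum as positive, L_{wad} = m v R = (0.0275)(21.7)(0.330) = 0.1969 kg·m²/s.
L_i = −I_p ω_p + m v R = −(0.1448)(0.621) + 0.1969 = 0.1070 kg·m²/s.
After sticking, I_f = I_p + m R² = 0.1448 + (0.0275)(0.330)² = 0.1478 kg·m².
ω_f = L_i / I_f = 0.1070 / 0.1478 = 0.7237 rad/s.

|ω_f| ≈ 0.724 rad/s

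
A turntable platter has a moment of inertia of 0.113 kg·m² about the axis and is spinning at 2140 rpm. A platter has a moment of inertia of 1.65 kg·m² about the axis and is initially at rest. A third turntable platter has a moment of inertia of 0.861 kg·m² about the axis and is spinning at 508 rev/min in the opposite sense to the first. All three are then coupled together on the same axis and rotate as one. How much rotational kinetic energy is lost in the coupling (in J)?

ΔKE lost ≈ 3980 J

No external torque acts about the common axis, so total angular momentum is conserved.
Taking A's sense as positive: L = (0.1130)(2140) − (0.8610)(508) = -195.6 kg·m²·rpm.
Combined I = 0.1130 + 1.650 + 0.8610 = 2.624 kg·m².
ω_f = L / I = -195.6 / 2.624 = -74.53 rpm.
KE_i = ½ΣIω² = 4056 J; KE_f = ½(2.624)(7.805)² = 79.92 J.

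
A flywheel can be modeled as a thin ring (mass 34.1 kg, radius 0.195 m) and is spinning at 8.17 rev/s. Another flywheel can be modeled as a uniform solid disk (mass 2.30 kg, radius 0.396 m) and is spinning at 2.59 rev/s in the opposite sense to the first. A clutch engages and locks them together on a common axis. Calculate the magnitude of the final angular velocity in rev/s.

The coupling torques are internal; angular momentum about the shared axis is conserved.
Moments of inertia: I_A = (34.1)(0.195)² = 1.297 kg·m²; I_B = ½(2.30)(0.396)² = 0.1803 kg·m².
Taking A's sense as positive: L = (1.297)(8.17) − (0.1803)(2.59) = 10.13 kg·m²·rev/s.
Combined I = 1.297 + 0.1803 = 1.477 kg·m².
ω_f = L / I = 10.13 / 1.477 = 6.856 rev/s.

|ω_f| ≈ 6.86 rev/s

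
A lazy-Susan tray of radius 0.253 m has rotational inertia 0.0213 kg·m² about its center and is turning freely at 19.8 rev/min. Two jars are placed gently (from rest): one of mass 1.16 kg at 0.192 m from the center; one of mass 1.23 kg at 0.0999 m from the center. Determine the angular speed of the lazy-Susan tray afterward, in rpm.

ω_f ≈ 5.52 rpm

No external torque acts about the center; L_before = L_after.
Added inertia Σmr² = (1.16)(0.192)² + (1.23)(0.0999)² = 0.05504 kg·m²; I_f = 0.02130 + 0.05504 = 0.07634 kg·m².
ω_f = I_p ω_i / I_f = (0.02130)(19.8) / 0.07634 = 5.525 rpm.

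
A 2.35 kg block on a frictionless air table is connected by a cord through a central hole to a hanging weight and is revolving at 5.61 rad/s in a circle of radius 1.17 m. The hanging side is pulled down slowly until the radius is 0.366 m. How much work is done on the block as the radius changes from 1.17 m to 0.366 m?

The constraining force is radial, so m r² ω about the center is conserved.
ω₂ = ω₁ (r₁/r₂)² = (5.61)(1.17/0.366)² = 57.33 rad/s.
W = ΔKE = ½m(v₂² − v₁²) = 466.7 J.

W ≈ 467 J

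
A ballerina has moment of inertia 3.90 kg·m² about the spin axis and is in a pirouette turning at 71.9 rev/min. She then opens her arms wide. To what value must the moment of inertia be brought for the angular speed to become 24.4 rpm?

No external torque acts about the spin axis, so angular momentum is conserved.
I₂ = I₁ω₁ / ω₂ = (3.90)(71.9) / (24.4) = 11.49 kg·m².

I₂ ≈ 11.5 kg·m²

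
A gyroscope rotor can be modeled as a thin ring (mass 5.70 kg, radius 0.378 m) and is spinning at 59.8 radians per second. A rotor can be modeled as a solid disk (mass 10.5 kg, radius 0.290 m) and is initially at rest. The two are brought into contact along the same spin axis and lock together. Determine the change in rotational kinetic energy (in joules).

The coupling torques are internal; angular momentum about the shared axis is conserved.
Moments of inertia: I_A = (5.70)(0.378)² = 0.8144 kg·m²; I_B = ½(10.5)(0.290)² = 0.4415 kg·m².
Taking A's sense as positive: L = (0.8144)(59.8) = 48.70 kg·m²·rad/s.
Combined I = 0.8144 + 0.4415 = 1.256 kg·m².
ω_f = L / I = 48.70 / 1.256 = 38.78 rad/s.
KE_i = ½ΣIω² = 1456 J; KE_f = ½(1.256)(38.78)² = 944.3 J.

ΔKE ≈ -512 J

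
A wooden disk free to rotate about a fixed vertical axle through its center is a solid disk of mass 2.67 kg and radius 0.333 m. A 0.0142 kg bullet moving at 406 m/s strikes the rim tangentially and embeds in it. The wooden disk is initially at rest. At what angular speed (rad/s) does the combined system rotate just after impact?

|ω_f| ≈ 12.8 rad/s

About the axle the impulsive forces during the collision are internal, so angular momentum about that axis is conserved.
I_p = ½(2.67)(0.333)² = 0.1480 kg·m². Taking the sense of the bullet's angular momentum as positive, L_{bullet} = m v R = (0.0142)(406)(0.333) = 1.920 kg·m²/s.
L_i = 0 + 1.920 = 1.920 kg·m²/s.
After sticking, I_f = I_p + m R² = 0.1480 + (0.0142)(0.333)² = 0.1496 kg·m².
ω_f = L_i / I_f = 1.920 / 0.1496 = 12.83 rad/s.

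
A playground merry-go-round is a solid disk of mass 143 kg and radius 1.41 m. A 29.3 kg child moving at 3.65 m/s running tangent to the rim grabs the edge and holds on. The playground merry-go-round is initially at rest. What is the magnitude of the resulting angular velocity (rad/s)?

|ω_f| ≈ 0.752 rad/s

About the axle the impulsive forces during the collision are internal, so angular momentum about that axis is conserved.
I_p = ½(143)(1.41)² = 142.1 kg·m². Taking the sense of the child's angular momentum as positive, L_{child} = m v R = (29.3)(3.65)(1.41) = 150.8 kg·m²/s.
L_i = 0 + 150.8 = 150.8 kg·m²/s.
After sticking, I_f = I_p + m R² = 142.1 + (29.3)(1.41)² = 200.4 kg·m².
ω_f = L_i / I_f = 150.8 / 200.4 = 0.7525 rad/s.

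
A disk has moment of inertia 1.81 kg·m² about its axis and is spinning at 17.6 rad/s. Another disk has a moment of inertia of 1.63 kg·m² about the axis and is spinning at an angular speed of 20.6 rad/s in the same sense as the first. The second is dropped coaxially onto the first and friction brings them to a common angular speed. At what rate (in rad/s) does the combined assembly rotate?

No external torque acts about the common axis, so total angular momentum is conserved.
Taking A's sense as positive: L = (1.810)(17.6) + (1.630)(20.6) = 65.43 kg·m²·rad/s.
Combined I = 1.810 + 1.630 = 3.440 kg·m².
ω_f = L / I = 65.43 / 3.440 = 19.02 rad/s.

|ω_f| ≈ 19.0 rad/s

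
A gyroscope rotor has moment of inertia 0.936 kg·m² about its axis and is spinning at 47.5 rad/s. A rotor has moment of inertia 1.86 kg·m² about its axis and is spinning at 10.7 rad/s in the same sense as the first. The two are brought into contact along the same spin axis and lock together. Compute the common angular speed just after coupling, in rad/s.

|ω_f| ≈ 23.0 rad/s

The coupling torques are internal; angular momentum about the shared axis is conserved.
Taking A's sense as positive: L = (0.9360)(47.5) + (1.860)(10.7) = 64.36 kg·m²·rad/s.
Combined I = 0.9360 + 1.860 = 2.796 kg·m².
ω_f = L / I = 64.36 / 2.796 = 23.02 rad/s.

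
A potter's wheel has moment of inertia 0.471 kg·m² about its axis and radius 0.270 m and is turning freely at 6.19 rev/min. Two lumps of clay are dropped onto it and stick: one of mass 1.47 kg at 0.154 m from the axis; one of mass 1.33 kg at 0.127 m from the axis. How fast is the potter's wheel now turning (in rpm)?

The added mass arrives with no angular momentum about the axis, and any external torque about the axis is negligible, so the system's angular momentum is conserved.
Added inertia Σmr² = (1.47)(0.154)² + (1.33)(0.127)² = 0.05631 kg·m²; I_f = 0.4710 + 0.05631 = 0.5273 kg·m².
ω_f = I_p ω_i / I_f = (0.4710)(6.19) / 0.5273 = 5.529 rpm.

ω_f ≈ 5.53 rpm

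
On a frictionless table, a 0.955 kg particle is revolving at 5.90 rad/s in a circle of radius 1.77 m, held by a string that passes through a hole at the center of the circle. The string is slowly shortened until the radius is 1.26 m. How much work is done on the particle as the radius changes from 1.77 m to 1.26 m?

The constraining force is radial, so m r² ω about the center is conserved.
ω₂ = ω₁ (r₁/r₂)² = (5.90)(1.77/1.26)² = 11.64 rad/s.
W = ΔKE = ½m(v₂² − v₁²) = 50.69 J.

W ≈ 50.7 J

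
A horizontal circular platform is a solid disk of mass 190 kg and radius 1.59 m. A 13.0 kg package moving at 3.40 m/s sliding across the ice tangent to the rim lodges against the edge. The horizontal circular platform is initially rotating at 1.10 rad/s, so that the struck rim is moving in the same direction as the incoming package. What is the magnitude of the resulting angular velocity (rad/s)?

|ω_f| ≈ 1.22 rad/s

About the central axle the impulsive forces during the collision are internal, so angular momentum about that axis is conserved.
I_p = ½(190)(1.59)² = 240.2 kg·m². Taking the sense of the package's angular momentum as positive, L_{package} = m v R = (13.0)(3.40)(1.59) = 70.28 kg·m²/s.
L_i = +I_p ω_p + m v R = +(240.2)(1.10) + 70.28 = 334.5 kg·m²/s.
After sticking, I_f = I_p + m R² = 240.2 + (13.0)(1.59)² = 273.0 kg·m².
ω_f = L_i / I_f = 334.5 / 273.0 = 1.225 rad/s.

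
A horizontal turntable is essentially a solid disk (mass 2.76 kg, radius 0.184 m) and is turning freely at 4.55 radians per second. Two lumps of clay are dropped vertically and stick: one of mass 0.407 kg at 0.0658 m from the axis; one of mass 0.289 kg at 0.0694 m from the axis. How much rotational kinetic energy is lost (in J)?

energy lost ≈ 0.0306 J

The added mass arrives with no angular momentum about the axis, and any external torque about the axis is negligible, so the system's angular momentum is conserved.
I_p = ½(2.76)(0.184)² = 0.04672 kg·m².
Added inertia Σmr² = (0.407)(0.0658)² + (0.289)(0.0694)² = 0.003154 kg·m²; I_f = 0.04672 + 0.003154 = 0.04988 kg·m².
ω_f = I_p ω_i / I_f = (0.04672)(4.55) / 0.04988 = 4.262 rad/s.
KE_i = ½(0.04672)(4.550 rad/s)² = 0.4836 J; KE_f = ½(0.04988)(4.262)² = 0.4530 J.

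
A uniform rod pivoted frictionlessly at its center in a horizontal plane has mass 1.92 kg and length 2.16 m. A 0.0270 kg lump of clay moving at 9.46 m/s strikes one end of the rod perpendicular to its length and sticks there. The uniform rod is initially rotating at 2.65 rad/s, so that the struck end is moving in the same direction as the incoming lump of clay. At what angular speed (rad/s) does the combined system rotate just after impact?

About the pivot the impulsive forces during the collision are internal, so angular momentum about that axis is conserved.
I_p = (1/12)(1.92)(2.16)² = 0.7465 kg·m². Taking the sense of the lump of clay's angular momentum as positive, L_{lump} = m v R = (0.0270)(9.46)(2.16/2) = 0.2759 kg·m²/s.
L_i = +I_p ω_p + m v R = +(0.7465)(2.65) + 0.2759 = 2.254 kg·m²/s.
After sticking, I_f = I_p + m R² = 0.7465 + (0.0270)(2.16/2)² = 0.7780 kg·m².
ω_f = L_i / I_f = 2.254 / 0.7780 = 2.897 rad/s.

|ω_f| ≈ 2.90 rad/s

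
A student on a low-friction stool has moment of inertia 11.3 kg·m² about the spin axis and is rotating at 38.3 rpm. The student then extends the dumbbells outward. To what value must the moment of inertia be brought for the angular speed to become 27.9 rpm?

Angular momentum about the spin axis is conserved since the torque about it is zero.
I₂ = I₁ω₁ / ω₂ = (11.3)(38.3) / (27.9) = 15.51 kg·m².

I₂ ≈ 15.5 kg·m²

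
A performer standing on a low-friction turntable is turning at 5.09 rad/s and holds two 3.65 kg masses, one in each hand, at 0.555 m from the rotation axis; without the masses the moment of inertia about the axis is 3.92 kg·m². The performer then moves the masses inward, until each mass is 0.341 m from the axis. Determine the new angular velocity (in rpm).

ω₂ ≈ 62.9 rpm

No external torque acts about the spin axis, so angular momentum is conserved.
I₁ = 3.92 + 2(3.65)(0.555)² = 6.169 kg·m²; I₂ = 3.92 + 2(3.65)(0.341)² = 4.769 kg·m².
ω₂ = I₁ω₁ / I₂ = (6.169)(5.09 rad/s) / (4.769) = 6.584 rad/s = 62.87 rpm.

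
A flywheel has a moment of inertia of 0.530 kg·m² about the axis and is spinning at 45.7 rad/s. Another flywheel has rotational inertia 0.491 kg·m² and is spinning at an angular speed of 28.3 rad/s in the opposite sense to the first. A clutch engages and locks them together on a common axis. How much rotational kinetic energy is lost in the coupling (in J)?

The coupling torques are internal; angular momentum about the shared axis is conserved.
Taking A's sense as positive: L = (0.5300)(45.7) − (0.4910)(28.3) = 10.33 kg·m²·rad/s.
Combined I = 0.5300 + 0.4910 = 1.021 kg·m².
ω_f = L / I = 10.33 / 1.021 = 10.11 rad/s.
KE_i = ½ΣIω² = 750.1 J; KE_f = ½(1.021)(10.11)² = 52.21 J.

ΔKE lost ≈ 698 J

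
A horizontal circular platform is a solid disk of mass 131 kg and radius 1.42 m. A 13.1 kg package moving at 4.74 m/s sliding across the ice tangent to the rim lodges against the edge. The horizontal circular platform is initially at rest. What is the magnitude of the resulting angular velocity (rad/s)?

The axle reaction passes through the central axle and exerts no torque about it; angular momentum about the central axle is conserved through the impact.
I_p = ½(131)(1.42)² = 132.1 kg·m². Taking the sense of the package's angular momentum as positive, L_{package} = m v R = (13.1)(4.74)(1.42) = 88.17 kg·m²/s.
L_i = 0 + 88.17 = 88.17 kg·m²/s.
After sticking, I_f = I_p + m R² = 132.1 + (13.1)(1.42)² = 158.5 kg·m².
ω_f = L_i / I_f = 88.17 / 158.5 = 0.5563 rad/s.

|ω_f| ≈ 0.556 rad/s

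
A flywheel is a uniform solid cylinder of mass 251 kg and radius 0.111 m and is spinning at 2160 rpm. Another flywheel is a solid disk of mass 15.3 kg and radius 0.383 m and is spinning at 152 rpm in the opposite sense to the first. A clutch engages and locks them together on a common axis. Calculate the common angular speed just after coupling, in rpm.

The coupling torques are internal; angular momentum about the shared axis is conserved.
Moments of inertia: I_A = ½(251)(0.111)² = 1.546 kg·m²; I_B = ½(15.3)(0.383)² = 1.122 kg·m².
Taking A's sense as positive: L = (1.546)(2160) − (1.122)(152) = 3169 kg·m²·rpm.
Combined I = 1.546 + 1.122 = 2.668 kg·m².
ω_f = L / I = 3169 / 2.668 = 1188 rpm.

|ω_f| ≈ 1190 rpm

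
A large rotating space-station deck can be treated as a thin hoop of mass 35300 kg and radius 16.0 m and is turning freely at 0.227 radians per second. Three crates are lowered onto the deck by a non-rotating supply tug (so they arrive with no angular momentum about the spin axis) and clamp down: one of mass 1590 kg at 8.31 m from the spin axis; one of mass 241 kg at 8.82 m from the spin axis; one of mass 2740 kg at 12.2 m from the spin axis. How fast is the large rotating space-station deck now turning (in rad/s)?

ω_f ≈ 0.214 rad/s

No external torque acts about the spin axis; L_before = L_after.
I_p = (35300)(16.0)² = 9.037e+06 kg·m².
Added inertia Σmr² = (1590)(8.31)² + (241)(8.82)² + (2740)(12.2)² = 5.364e+05 kg·m²; I_f = 9.037e+06 + 5.364e+05 = 9.573e+06 kg·m².
ω_f = I_p ω_i / I_f = (9.037e+06)(0.227) / 9.573e+06 = 0.2143 rad/s.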